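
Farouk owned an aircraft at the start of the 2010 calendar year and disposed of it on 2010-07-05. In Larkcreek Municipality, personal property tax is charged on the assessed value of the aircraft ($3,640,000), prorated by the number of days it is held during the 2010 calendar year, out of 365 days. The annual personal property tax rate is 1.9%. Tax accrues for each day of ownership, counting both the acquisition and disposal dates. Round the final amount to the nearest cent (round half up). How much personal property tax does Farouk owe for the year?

Days held (2010-01-01 to 2010-07-05): 186 out of 365
Tax = $3,640,000 × 1.9% × 186/365 = $35,243.1781

$35,243.18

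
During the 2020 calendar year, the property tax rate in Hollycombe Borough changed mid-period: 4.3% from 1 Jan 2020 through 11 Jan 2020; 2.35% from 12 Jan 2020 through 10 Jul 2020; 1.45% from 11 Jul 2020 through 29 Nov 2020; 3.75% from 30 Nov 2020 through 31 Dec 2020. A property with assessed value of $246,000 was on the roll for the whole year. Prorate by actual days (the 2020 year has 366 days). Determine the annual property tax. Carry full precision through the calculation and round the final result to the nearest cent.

1 Jan – 11 Jan 2020: 11 days at 4.3% → $246,000 × 4.3% × 11/366 = $317.9180
12 Jan – 10 Jul 2020: 181 days at 2.35% → $246,000 × 2.35% × 181/366 = $2,858.9098
11 Jul – 29 Nov 2020: 142 days at 1.45% → $246,000 × 1.45% × 142/366 = $1,383.9180
30 Nov – 31 Dec 2020: 32 days at 3.75% → $246,000 × 3.75% × 32/366 = $806.5574
Total = $5,367.3033

$5,367.30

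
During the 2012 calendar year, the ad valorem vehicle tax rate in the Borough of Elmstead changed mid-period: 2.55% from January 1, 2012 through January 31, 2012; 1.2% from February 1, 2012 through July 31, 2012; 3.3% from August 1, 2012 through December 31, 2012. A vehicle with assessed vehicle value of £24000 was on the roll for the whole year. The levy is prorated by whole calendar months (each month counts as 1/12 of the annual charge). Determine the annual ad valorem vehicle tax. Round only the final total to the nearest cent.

£525.00

January 1 – January 31, 2012: 1 month at 2.55% → £24000 × 2.55% × 1/12 = £51.0000
February 1 – July 31, 2012: 6 months at 1.2% → £24000 × 1.2% × 6/12 = £144.0000
August 1 – December 31, 2012: 5 months at 3.3% → £24000 × 3.3% × 5/12 = £330.0000
Total = £525.0000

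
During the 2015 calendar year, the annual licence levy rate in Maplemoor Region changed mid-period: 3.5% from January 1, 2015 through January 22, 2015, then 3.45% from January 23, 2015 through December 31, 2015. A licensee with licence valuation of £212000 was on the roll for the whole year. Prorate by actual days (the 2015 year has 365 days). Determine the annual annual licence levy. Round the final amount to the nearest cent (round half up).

January 1 – January 22, 2015: 22 days at 3.5% → £212000 × 3.5% × 22/365 = £447.2329
January 23 – December 31, 2015: 343 days at 3.45% → £212000 × 3.45% × 343/365 = £6873.1562
Total = £7320.3890

£7320.39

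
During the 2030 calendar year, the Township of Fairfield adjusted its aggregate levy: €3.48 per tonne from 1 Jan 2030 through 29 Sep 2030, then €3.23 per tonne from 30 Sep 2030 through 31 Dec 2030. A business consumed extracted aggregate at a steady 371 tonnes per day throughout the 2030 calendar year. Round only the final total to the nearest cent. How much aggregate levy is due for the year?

1 Jan – 29 Sep 2030: 272 days × 371 tonnes/day = 100,912 tonnes at €3.48/tonne → €351173.76
30 Sep – 31 Dec 2030: 93 days × 371 tonnes/day = 34,503 tonnes at €3.23/tonne → €111444.69

€462618.45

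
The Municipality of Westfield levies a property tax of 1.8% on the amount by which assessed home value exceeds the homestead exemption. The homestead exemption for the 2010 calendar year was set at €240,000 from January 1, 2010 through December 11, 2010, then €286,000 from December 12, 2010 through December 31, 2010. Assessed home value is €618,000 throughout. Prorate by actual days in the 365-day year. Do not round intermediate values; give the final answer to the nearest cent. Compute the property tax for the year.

€6,758.63

January 1 – December 11, 2010: 345 days, exemption €240,000 → (€618,000 − €240,000) × 1.8% × 345/365 = €6,431.1781
December 12 – December 31, 2010: 20 days, exemption €286,000 → (€618,000 − €286,000) × 1.8% × 20/365 = €327.4521
Total = €6,758.6301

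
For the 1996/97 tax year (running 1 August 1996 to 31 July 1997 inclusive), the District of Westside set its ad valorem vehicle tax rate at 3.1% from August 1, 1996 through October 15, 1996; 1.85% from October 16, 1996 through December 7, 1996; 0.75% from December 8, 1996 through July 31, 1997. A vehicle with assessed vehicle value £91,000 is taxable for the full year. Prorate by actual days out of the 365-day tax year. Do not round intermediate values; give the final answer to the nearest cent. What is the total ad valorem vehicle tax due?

August 1 – October 15, 1996: 76 days at 3.1% → £91,000 × 3.1% × 76/365 = £587.3863
October 16 – December 7, 1996: 53 days at 1.85% → £91,000 × 1.85% × 53/365 = £244.4534
December 8, 1996 – July 31, 1997: 236 days at 0.75% → £91,000 × 0.75% × 236/365 = £441.2877
Total = £1,273.1274

£1,273.13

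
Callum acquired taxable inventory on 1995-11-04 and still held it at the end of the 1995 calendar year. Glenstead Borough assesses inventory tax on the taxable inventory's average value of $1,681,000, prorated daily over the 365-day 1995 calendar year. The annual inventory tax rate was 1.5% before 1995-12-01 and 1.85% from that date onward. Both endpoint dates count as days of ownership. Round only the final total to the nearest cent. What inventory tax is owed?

1995-11-04 to 1995-11-30: 27 days at 1.5% → $1,681,000 × 1.5% × 27/365 = $1,865.2192
1995-12-01 to 1995-12-31: 31 days at 1.85% → $1,681,000 × 1.85% × 31/365 = $2,641.2425
Total = $4,506.4616

$4,506.46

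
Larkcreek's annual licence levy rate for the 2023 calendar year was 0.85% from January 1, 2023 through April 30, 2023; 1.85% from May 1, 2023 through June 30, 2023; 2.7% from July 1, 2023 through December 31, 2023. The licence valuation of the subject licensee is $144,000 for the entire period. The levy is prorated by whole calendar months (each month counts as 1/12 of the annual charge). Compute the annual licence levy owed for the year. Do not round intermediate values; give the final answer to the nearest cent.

January 1 – April 30, 2023: 4 months at 0.85% → $144,000 × 0.85% × 4/12 = $408.0000
May 1 – June 30, 2023: 2 months at 1.85% → $144,000 × 1.85% × 2/12 = $444.0000
July 1 – December 31, 2023: 6 months at 2.7% → $144,000 × 2.7% × 6/12 = $1,944.0000
Total = $2,796.0000

$2,796.00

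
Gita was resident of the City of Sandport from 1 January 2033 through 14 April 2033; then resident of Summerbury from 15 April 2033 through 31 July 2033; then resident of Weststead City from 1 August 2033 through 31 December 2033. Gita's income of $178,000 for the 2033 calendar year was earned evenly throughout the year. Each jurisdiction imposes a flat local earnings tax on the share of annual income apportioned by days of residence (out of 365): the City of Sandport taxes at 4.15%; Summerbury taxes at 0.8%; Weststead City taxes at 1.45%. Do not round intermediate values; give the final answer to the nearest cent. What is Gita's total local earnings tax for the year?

$3,608.04

The City of Sandport, 1 January – 14 April 2033: 104 days → $178,000 × 4.15% × 104/365 = $2,104.7890
Summerbury, 15 April – 31 July 2033: 108 days → $178,000 × 0.8% × 108/365 = $421.3479
Weststead City, 1 August – 31 December 2033: 153 days → $178,000 × 1.45% × 153/365 = $1,081.8986
Total = $3,608.0356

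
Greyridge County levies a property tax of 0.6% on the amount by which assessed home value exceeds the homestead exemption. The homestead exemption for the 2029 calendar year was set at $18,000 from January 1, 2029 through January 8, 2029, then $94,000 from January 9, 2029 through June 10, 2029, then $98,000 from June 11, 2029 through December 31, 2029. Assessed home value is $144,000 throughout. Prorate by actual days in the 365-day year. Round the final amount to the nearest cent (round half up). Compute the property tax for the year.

January 1 – January 8, 2029: 8 days, exemption $18,000 → ($144,000 − $18,000) × 0.6% × 8/365 = $16.5699
January 9 – June 10, 2029: 153 days, exemption $94,000 → ($144,000 − $94,000) × 0.6% × 153/365 = $125.7534
June 11 – December 31, 2029: 204 days, exemption $98,000 → ($144,000 − $98,000) × 0.6% × 204/365 = $154.2575
Total = $296.5808

$296.58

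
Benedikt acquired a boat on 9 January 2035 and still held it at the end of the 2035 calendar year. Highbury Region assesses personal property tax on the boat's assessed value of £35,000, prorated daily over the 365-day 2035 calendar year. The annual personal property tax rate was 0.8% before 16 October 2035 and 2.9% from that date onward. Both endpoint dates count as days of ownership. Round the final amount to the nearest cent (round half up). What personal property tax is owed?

£428.92

9 January – 15 October 2035: 280 days at 0.8% → £35,000 × 0.8% × 280/365 = £214.7945
16 October – 31 December 2035: 77 days at 2.9% → £35,000 × 2.9% × 77/365 = £214.1233
Total = £428.9178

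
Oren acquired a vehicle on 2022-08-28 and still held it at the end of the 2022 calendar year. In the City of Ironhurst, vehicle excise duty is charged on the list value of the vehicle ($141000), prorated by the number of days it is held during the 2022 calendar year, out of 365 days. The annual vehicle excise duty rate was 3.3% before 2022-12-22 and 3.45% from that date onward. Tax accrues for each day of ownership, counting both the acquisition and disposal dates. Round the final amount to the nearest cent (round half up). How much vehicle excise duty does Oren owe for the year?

$1612.04

2022-08-28 to 2022-12-21: 116 days at 3.3% → $141000 × 3.3% × 116/365 = $1478.7616
2022-12-22 to 2022-12-31: 10 days at 3.45% → $141000 × 3.45% × 10/365 = $133.2740
Total = $1612.0356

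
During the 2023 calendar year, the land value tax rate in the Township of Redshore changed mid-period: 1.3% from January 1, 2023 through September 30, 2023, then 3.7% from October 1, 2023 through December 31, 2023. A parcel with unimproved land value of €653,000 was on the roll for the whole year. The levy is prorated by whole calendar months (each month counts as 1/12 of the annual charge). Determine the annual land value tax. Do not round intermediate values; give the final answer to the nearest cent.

January 1 – September 30, 2023: 9 months at 1.3% → €653,000 × 1.3% × 9/12 = €6,366.7500
October 1 – December 31, 2023: 3 months at 3.7% → €653,000 × 3.7% × 3/12 = €6,040.2500
Total = €12,407.0000

€12,407.00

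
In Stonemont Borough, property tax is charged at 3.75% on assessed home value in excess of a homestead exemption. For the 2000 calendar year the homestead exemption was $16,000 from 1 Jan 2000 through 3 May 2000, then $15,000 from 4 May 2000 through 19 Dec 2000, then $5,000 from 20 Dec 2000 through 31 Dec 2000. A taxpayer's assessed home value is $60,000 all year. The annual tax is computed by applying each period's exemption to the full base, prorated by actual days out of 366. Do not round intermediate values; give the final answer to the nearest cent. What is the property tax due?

$1,687.09

1 Jan – 3 May 2000: 124 days, exemption $16,000 → ($60,000 − $16,000) × 3.75% × 124/366 = $559.0164
4 May – 19 Dec 2000: 230 days, exemption $15,000 → ($60,000 − $15,000) × 3.75% × 230/366 = $1,060.4508
20 Dec – 31 Dec 2000: 12 days, exemption $5,000 → ($60,000 − $5,000) × 3.75% × 12/366 = $67.6230
Total = $1,687.0902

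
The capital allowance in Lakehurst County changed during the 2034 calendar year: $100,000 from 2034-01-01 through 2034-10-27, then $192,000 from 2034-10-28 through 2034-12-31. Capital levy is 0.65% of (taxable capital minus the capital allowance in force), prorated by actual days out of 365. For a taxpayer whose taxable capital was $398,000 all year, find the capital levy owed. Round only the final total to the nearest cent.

$1,830.51

2034-01-01 to 2034-10-27: 300 days, exemption $100,000 → ($398,000 − $100,000) × 0.65% × 300/365 = $1,592.0548
2034-10-28 to 2034-12-31: 65 days, exemption $192,000 → ($398,000 − $192,000) × 0.65% × 65/365 = $238.4521
Total = $1,830.5068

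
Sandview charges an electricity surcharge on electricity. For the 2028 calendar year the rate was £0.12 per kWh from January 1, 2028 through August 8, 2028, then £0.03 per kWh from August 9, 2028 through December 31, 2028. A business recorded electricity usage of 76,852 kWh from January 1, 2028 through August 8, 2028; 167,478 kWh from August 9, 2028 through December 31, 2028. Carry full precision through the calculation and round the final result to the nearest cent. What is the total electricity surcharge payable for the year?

January 1 – August 8, 2028: 76,852 kWh at £0.12/kWh → £9222.24
August 9 – December 31, 2028: 167,478 kWh at £0.03/kWh → £5024.34

£14246.58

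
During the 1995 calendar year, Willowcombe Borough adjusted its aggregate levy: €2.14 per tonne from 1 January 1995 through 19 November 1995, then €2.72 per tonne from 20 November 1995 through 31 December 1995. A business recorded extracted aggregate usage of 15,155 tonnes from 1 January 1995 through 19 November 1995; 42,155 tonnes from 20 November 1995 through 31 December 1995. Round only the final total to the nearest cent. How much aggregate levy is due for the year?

€147,093.30

1 January – 19 November 1995: 15,155 tonnes at €2.14/tonne → €32,431.70
20 November – 31 December 1995: 42,155 tonnes at €2.72/tonne → €114,661.60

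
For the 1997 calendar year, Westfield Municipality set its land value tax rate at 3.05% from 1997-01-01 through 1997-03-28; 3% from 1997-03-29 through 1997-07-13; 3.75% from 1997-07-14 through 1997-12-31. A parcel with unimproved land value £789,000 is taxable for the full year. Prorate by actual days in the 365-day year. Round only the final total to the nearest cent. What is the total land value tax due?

£26,536.34

1997-01-01 to 1997-03-28: 87 days at 3.05% → £789,000 × 3.05% × 87/365 = £5,735.9219
1997-03-29 to 1997-07-13: 107 days at 3% → £789,000 × 3% × 107/365 = £6,938.8767
1997-07-14 to 1997-12-31: 171 days at 3.75% → £789,000 × 3.75% × 171/365 = £13,861.5411
Total = £26,536.3397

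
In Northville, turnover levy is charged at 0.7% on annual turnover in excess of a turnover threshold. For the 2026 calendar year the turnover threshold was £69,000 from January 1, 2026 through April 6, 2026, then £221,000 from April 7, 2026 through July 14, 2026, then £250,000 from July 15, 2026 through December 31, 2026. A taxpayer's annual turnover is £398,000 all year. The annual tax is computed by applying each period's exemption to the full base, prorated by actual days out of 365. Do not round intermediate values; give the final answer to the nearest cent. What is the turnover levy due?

January 1 – April 6, 2026: 96 days, exemption £69,000 → (£398,000 − £69,000) × 0.7% × 96/365 = £605.7205
April 7 – July 14, 2026: 99 days, exemption £221,000 → (£398,000 − £221,000) × 0.7% × 99/365 = £336.0575
July 15 – December 31, 2026: 170 days, exemption £250,000 → (£398,000 − £250,000) × 0.7% × 170/365 = £482.5205
Total = £1,424.2986

£1,424.30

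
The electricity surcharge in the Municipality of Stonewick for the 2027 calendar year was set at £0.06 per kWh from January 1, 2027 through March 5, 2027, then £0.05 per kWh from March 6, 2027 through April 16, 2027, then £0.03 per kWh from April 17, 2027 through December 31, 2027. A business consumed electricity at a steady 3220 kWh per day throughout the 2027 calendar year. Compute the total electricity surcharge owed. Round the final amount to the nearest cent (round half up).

£44,146.20

January 1 – March 5, 2027: 64 days × 3220 kWh/day = 206,080 kWh at £0.06/kWh → £12,364.80
March 6 – April 16, 2027: 42 days × 3220 kWh/day = 135,240 kWh at £0.05/kWh → £6,762.00
April 17 – December 31, 2027: 259 days × 3220 kWh/day = 833,980 kWh at £0.03/kWh → £25,019.40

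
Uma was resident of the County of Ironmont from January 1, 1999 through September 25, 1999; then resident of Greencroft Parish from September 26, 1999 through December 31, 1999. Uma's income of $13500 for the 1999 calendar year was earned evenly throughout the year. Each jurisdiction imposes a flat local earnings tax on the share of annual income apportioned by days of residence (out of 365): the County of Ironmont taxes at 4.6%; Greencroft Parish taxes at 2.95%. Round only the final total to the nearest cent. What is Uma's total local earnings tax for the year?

The County of Ironmont, January 1 – September 25, 1999: 268 days → $13500 × 4.6% × 268/365 = $455.9671
Greencroft Parish, September 26 – December 31, 1999: 97 days → $13500 × 2.95% × 97/365 = $105.8363
Total = $561.8034

$561.80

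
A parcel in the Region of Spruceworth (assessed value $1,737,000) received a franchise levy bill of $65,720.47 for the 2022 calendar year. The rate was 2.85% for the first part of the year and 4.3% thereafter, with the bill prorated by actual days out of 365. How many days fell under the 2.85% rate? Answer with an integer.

Let d = days at the first rate; then 365 − d days at the second rate.
$1,737,000 × [2.85%·d + 4.3%·(365−d)] / 365 = $65,720.47
Solving gives d = 130, so the new rate took effect on 11 May 2022.

130 days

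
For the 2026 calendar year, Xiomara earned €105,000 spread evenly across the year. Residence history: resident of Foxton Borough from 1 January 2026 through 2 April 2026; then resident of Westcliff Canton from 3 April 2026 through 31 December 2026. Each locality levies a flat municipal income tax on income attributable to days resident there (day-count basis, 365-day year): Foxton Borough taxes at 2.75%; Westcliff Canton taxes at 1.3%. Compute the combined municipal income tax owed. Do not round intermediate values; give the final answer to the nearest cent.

Foxton Borough, 1 January – 2 April 2026: 92 days → €105,000 × 2.75% × 92/365 = €727.8082
Westcliff Canton, 3 April – 31 December 2026: 273 days → €105,000 × 1.3% × 273/365 = €1,020.9452
Total = €1,748.7534

€1,748.75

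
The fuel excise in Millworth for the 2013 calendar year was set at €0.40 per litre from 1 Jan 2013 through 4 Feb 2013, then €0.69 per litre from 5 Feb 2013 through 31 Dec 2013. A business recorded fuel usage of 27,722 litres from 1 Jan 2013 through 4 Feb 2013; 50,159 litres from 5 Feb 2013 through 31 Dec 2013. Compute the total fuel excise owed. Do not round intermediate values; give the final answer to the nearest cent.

€45,698.51

1 Jan – 4 Feb 2013: 27,722 litres at €0.40/litre → €11,088.80
5 Feb – 31 Dec 2013: 50,159 litres at €0.69/litre → €34,609.71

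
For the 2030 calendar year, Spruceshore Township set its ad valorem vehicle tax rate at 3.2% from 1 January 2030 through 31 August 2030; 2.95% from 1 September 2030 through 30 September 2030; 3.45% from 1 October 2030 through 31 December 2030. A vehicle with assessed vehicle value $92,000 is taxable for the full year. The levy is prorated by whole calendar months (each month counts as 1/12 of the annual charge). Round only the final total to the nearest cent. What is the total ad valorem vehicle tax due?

$2,982.33

1 January – 31 August 2030: 8 months at 3.2% → $92,000 × 3.2% × 8/12 = $1,962.6667
1 September – 30 September 2030: 1 month at 2.95% → $92,000 × 2.95% × 1/12 = $226.1667
1 October – 31 December 2030: 3 months at 3.45% → $92,000 × 3.45% × 3/12 = $793.5000
Total = $2,982.3333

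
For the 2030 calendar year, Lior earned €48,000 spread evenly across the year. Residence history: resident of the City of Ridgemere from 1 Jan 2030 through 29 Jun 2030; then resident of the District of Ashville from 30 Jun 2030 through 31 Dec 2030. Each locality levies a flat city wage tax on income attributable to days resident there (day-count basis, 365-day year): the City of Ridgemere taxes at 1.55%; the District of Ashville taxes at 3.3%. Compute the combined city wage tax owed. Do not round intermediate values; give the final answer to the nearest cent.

€1,169.75

The City of Ridgemere, 1 Jan – 29 Jun 2030: 180 days → €48,000 × 1.55% × 180/365 = €366.9041
The District of Ashville, 30 Jun – 31 Dec 2030: 185 days → €48,000 × 3.3% × 185/365 = €802.8493
Total = €1,169.7534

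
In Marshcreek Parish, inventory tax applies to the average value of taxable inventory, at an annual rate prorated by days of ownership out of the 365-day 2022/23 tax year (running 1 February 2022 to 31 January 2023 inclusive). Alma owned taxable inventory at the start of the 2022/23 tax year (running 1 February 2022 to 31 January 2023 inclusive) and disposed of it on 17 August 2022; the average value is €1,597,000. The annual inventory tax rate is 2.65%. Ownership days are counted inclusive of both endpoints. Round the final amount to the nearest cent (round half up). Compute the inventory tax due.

€22,957.42

Days held (1 February – 17 August 2022): 198 out of 365
Tax = €1,597,000 × 2.65% × 198/365 = €22,957.4219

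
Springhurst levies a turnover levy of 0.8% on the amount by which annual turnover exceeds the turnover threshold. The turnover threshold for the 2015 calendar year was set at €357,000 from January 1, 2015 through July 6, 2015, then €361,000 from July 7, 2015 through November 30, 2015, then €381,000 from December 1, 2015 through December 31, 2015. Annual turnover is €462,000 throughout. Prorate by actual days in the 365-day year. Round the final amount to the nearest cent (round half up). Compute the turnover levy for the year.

€810.81

January 1 – July 6, 2015: 187 days, exemption €357,000 → (€462,000 − €357,000) × 0.8% × 187/365 = €430.3562
July 7 – November 30, 2015: 147 days, exemption €361,000 → (€462,000 − €361,000) × 0.8% × 147/365 = €325.4137
December 1 – December 31, 2015: 31 days, exemption €381,000 → (€462,000 − €381,000) × 0.8% × 31/365 = €55.0356
Total = €810.8055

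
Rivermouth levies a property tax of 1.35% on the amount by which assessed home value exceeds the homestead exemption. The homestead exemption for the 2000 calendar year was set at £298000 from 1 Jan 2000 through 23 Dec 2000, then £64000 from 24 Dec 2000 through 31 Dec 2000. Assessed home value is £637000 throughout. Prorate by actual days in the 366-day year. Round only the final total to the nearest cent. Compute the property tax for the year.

1 Jan – 23 Dec 2000: 358 days, exemption £298000 → (£637000 − £298000) × 1.35% × 358/366 = £4476.4672
24 Dec – 31 Dec 2000: 8 days, exemption £64000 → (£637000 − £64000) × 1.35% × 8/366 = £169.0820
Total = £4645.5492

£4645.55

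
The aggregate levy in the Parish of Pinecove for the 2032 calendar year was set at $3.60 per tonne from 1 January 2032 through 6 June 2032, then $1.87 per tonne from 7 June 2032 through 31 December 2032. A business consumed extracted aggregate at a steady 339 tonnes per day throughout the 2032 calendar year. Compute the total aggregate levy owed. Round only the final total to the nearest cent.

1 January – 6 June 2032: 158 days × 339 tonnes/day = 53,562 tonnes at $3.60/tonne → $192823.20
7 June – 31 December 2032: 208 days × 339 tonnes/day = 70,512 tonnes at $1.87/tonne → $131857.44

$324680.64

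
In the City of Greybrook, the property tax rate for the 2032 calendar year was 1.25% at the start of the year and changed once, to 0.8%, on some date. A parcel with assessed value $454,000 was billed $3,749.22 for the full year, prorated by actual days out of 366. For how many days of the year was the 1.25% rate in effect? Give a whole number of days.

Let d = days at the first rate; then 366 − d days at the second rate.
$454,000 × [1.25%·d + 0.8%·(366−d)] / 366 = $3,749.22
Solving gives d = 21, so the new rate took effect on 22 Jan 2032.

21 days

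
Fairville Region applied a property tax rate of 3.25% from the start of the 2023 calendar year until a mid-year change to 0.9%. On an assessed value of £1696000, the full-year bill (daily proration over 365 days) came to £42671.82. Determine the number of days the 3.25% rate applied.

Let d = days at the first rate; then 365 − d days at the second rate.
£1696000 × [3.25%·d + 0.9%·(365−d)] / 365 = £42671.82
Solving gives d = 251, so the new rate took effect on 9 September 2023.

251 days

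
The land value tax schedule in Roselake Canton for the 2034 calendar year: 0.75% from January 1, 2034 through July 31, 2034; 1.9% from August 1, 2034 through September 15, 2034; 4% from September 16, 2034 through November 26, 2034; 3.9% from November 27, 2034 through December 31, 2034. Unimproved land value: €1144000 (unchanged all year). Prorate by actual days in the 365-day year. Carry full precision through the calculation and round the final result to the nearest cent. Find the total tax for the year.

January 1 – July 31, 2034: 212 days at 0.75% → €1144000 × 0.75% × 212/365 = €4983.4521
August 1 – September 15, 2034: 46 days at 1.9% → €1144000 × 1.9% × 46/365 = €2739.3315
September 16 – November 26, 2034: 72 days at 4% → €1144000 × 4% × 72/365 = €9026.6301
November 27 – December 31, 2034: 35 days at 3.9% → €1144000 × 3.9% × 35/365 = €4278.2466
Total = €21027.6603

€21027.66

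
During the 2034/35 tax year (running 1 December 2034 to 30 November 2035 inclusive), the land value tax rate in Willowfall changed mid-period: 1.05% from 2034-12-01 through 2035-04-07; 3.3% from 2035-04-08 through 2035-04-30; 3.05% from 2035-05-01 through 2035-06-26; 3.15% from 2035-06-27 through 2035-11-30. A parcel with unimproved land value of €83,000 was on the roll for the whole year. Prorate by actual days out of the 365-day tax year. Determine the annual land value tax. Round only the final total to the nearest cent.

2034-12-01 to 2035-04-07: 128 days at 1.05% → €83,000 × 1.05% × 128/365 = €305.6219
2035-04-08 to 2035-04-30: 23 days at 3.3% → €83,000 × 3.3% × 23/365 = €172.5945
2035-05-01 to 2035-06-26: 57 days at 3.05% → €83,000 × 3.05% × 57/365 = €395.3301
2035-06-27 to 2035-11-30: 157 days at 3.15% → €83,000 × 3.15% × 157/365 = €1,124.5932
Total = €1,998.1397

€1,998.14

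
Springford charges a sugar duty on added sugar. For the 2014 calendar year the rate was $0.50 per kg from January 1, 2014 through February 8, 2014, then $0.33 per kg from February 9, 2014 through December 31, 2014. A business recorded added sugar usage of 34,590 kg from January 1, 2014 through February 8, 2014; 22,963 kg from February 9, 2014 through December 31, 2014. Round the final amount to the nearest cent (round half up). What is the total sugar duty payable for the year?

$24,872.79

January 1 – February 8, 2014: 34,590 kg at $0.50/kg → $17,295.00
February 9 – December 31, 2014: 22,963 kg at $0.33/kg → $7,577.79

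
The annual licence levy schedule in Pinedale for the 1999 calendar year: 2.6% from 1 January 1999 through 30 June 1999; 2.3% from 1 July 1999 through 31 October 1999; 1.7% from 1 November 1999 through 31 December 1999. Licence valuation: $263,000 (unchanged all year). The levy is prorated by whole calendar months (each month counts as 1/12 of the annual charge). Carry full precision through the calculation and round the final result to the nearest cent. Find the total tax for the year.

$6,180.50

1 January – 30 June 1999: 6 months at 2.6% → $263,000 × 2.6% × 6/12 = $3,419.0000
1 July – 31 October 1999: 4 months at 2.3% → $263,000 × 2.3% × 4/12 = $2,016.3333
1 November – 31 December 1999: 2 months at 1.7% → $263,000 × 1.7% × 2/12 = $745.1667
Total = $6,180.5000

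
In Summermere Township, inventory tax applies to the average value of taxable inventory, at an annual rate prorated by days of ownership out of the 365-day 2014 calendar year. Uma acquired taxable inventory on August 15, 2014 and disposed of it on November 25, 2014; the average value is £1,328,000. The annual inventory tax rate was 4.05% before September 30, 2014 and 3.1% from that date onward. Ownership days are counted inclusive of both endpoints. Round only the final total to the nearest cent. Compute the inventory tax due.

August 15 – September 29, 2014: 46 days at 4.05% → £1,328,000 × 4.05% × 46/365 = £6,778.2575
September 30 – November 25, 2014: 57 days at 3.1% → £1,328,000 × 3.1% × 57/365 = £6,428.9753
Total = £13,207.2329

£13,207.23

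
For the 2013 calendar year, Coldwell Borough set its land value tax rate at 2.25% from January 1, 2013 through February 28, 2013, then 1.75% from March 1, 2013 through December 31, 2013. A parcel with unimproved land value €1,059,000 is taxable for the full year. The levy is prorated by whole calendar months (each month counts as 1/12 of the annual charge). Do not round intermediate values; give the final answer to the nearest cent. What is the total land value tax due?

€19,415.00

January 1 – February 28, 2013: 2 months at 2.25% → €1,059,000 × 2.25% × 2/12 = €3,971.2500
March 1 – December 31, 2013: 10 months at 1.75% → €1,059,000 × 1.75% × 10/12 = €15,443.7500
Total = €19,415.0000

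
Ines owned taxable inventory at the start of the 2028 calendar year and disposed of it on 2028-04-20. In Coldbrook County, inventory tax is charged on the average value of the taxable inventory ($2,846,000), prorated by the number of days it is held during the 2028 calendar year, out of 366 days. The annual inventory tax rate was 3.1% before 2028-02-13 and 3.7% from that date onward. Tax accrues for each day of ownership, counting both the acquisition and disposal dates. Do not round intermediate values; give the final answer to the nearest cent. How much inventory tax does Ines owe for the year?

$29,929.66

2028-01-01 to 2028-02-12: 43 days at 3.1% → $2,846,000 × 3.1% × 43/366 = $10,365.3497
2028-02-13 to 2028-04-20: 68 days at 3.7% → $2,846,000 × 3.7% × 68/366 = $19,564.3060
Total = $29,929.6557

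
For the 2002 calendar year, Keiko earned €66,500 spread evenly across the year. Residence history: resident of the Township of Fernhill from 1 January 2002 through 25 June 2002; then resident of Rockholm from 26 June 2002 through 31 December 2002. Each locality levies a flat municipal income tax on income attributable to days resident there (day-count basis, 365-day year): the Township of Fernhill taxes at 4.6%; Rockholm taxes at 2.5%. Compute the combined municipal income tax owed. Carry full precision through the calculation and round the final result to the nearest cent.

€2,335.88

The Township of Fernhill, 1 January – 25 June 2002: 176 days → €66,500 × 4.6% × 176/365 = €1,475.0247
Rockholm, 26 June – 31 December 2002: 189 days → €66,500 × 2.5% × 189/365 = €860.8562
Total = €2,335.8808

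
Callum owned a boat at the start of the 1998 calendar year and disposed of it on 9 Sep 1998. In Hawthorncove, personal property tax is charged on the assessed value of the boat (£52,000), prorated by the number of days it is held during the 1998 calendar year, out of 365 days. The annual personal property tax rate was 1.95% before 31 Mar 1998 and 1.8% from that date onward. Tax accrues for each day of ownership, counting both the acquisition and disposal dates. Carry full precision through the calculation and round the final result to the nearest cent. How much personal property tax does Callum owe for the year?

£665.24

1 Jan – 30 Mar 1998: 89 days at 1.95% → £52,000 × 1.95% × 89/365 = £247.2493
31 Mar – 9 Sep 1998: 163 days at 1.8% → £52,000 × 1.8% × 163/365 = £417.9945
Total = £665.2438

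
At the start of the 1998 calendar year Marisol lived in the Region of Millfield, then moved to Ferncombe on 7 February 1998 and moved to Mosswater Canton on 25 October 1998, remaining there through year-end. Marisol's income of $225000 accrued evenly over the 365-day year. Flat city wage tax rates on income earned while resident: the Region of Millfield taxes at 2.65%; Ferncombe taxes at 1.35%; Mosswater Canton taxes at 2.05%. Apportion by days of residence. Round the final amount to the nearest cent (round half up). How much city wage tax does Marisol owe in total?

The Region of Millfield, 1 January – 6 February 1998: 37 days → $225000 × 2.65% × 37/365 = $604.4178
Ferncombe, 7 February – 24 October 1998: 260 days → $225000 × 1.35% × 260/365 = $2163.6986
Mosswater Canton, 25 October – 31 December 1998: 68 days → $225000 × 2.05% × 68/365 = $859.3151
Total = $3627.4315

$3627.43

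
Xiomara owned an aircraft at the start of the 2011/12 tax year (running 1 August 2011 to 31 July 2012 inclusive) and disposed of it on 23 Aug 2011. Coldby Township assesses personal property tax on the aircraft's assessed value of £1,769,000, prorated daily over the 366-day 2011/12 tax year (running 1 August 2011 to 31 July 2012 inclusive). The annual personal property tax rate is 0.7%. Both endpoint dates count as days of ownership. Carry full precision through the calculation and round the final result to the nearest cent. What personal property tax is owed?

Days held (1 Aug – 23 Aug 2011): 23 out of 366
Tax = £1,769,000 × 0.7% × 23/366 = £778.1667

£778.17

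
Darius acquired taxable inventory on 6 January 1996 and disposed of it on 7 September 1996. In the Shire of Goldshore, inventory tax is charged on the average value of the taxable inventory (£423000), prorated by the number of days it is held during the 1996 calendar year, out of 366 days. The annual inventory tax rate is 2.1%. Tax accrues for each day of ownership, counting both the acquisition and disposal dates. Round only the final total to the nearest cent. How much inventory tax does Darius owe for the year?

£5970.54

Days held (6 January – 7 September 1996): 246 out of 366
Tax = £423000 × 2.1% × 246/366 = £5970.5410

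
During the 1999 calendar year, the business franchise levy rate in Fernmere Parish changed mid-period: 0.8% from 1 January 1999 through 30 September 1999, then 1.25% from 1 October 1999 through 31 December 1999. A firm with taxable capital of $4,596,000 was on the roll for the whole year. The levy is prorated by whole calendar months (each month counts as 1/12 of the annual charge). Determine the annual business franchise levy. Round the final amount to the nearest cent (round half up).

1 January – 30 September 1999: 9 months at 0.8% → $4,596,000 × 0.8% × 9/12 = $27,576.0000
1 October – 31 December 1999: 3 months at 1.25% → $4,596,000 × 1.25% × 3/12 = $14,362.5000
Total = $41,938.5000

$41,938.50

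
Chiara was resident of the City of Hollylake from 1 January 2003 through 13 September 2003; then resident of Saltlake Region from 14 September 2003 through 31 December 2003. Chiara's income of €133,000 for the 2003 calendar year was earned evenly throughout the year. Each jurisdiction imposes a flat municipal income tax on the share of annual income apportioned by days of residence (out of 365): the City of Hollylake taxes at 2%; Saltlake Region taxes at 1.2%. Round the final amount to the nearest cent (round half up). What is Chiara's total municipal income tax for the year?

The City of Hollylake, 1 January – 13 September 2003: 256 days → €133,000 × 2% × 256/365 = €1,865.6438
Saltlake Region, 14 September – 31 December 2003: 109 days → €133,000 × 1.2% × 109/365 = €476.6137
Total = €2,342.2575

€2,342.26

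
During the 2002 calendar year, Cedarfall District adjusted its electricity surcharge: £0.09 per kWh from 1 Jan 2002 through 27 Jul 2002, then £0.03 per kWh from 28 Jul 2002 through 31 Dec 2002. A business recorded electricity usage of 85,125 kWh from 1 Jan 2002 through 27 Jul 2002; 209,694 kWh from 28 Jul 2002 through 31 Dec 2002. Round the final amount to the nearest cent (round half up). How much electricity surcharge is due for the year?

£13,952.07

1 Jan – 27 Jul 2002: 85,125 kWh at £0.09/kWh → £7,661.25
28 Jul – 31 Dec 2002: 209,694 kWh at £0.03/kWh → £6,290.82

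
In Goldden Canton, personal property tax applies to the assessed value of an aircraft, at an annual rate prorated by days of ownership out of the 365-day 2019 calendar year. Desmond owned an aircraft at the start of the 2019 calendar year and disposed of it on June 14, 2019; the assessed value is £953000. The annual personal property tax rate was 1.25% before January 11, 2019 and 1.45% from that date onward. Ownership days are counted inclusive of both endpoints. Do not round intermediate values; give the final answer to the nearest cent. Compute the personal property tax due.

£6194.50

January 1 – January 10, 2019: 10 days at 1.25% → £953000 × 1.25% × 10/365 = £326.3699
January 11 – June 14, 2019: 155 days at 1.45% → £953000 × 1.45% × 155/365 = £5868.1301
Total = £6194.5000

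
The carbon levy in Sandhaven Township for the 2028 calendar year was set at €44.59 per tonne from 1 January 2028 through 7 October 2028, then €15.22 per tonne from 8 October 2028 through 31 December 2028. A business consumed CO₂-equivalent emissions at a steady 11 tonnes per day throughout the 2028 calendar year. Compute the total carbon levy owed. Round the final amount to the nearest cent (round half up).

1 January – 7 October 2028: 281 days × 11 tonnes/day = 3,091 tonnes at €44.59/tonne → €137827.69
8 October – 31 December 2028: 85 days × 11 tonnes/day = 935 tonnes at €15.22/tonne → €14230.70

€152058.39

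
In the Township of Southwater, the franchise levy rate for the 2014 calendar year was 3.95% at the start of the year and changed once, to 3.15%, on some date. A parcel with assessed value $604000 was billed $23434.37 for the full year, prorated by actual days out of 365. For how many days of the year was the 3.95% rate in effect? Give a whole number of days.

333 days

Let d = days at the first rate; then 365 − d days at the second rate.
$604000 × [3.95%·d + 3.15%·(365−d)] / 365 = $23434.37
Solving gives d = 333, so the new rate took effect on 30 November 2014.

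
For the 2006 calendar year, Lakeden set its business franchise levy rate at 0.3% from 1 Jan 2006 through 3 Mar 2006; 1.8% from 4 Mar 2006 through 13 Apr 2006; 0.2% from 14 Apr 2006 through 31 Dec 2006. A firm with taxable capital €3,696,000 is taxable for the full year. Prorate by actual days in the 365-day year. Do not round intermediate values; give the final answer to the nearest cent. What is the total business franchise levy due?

1 Jan – 3 Mar 2006: 62 days at 0.3% → €3,696,000 × 0.3% × 62/365 = €1,883.4411
4 Mar – 13 Apr 2006: 41 days at 1.8% → €3,696,000 × 1.8% × 41/365 = €7,473.0082
14 Apr – 31 Dec 2006: 262 days at 0.2% → €3,696,000 × 0.2% × 262/365 = €5,306.0384
Total = €14,662.4877

€14,662.49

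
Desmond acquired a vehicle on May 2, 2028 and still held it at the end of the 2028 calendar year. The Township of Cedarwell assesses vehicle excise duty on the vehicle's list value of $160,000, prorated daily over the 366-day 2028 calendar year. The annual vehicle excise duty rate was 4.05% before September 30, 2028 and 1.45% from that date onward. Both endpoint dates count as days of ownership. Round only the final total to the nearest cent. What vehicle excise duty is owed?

$3,262.95

May 2 – September 29, 2028: 151 days at 4.05% → $160,000 × 4.05% × 151/366 = $2,673.4426
September 30 – December 31, 2028: 93 days at 1.45% → $160,000 × 1.45% × 93/366 = $589.5082
Total = $3,262.9508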